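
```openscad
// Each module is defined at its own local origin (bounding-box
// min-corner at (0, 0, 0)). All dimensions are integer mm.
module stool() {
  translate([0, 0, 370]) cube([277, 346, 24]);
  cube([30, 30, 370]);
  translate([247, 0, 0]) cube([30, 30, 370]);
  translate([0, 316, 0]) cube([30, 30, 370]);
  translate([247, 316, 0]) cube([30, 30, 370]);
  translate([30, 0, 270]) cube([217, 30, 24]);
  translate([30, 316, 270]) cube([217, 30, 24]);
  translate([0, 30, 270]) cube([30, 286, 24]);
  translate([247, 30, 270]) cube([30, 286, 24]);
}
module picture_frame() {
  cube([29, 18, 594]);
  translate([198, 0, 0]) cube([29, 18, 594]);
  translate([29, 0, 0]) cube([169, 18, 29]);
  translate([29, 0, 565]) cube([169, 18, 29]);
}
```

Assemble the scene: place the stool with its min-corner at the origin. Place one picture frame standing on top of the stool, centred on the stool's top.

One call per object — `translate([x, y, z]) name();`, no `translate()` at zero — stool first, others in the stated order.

stool();
translate([25, 164, 394]) picture_frame();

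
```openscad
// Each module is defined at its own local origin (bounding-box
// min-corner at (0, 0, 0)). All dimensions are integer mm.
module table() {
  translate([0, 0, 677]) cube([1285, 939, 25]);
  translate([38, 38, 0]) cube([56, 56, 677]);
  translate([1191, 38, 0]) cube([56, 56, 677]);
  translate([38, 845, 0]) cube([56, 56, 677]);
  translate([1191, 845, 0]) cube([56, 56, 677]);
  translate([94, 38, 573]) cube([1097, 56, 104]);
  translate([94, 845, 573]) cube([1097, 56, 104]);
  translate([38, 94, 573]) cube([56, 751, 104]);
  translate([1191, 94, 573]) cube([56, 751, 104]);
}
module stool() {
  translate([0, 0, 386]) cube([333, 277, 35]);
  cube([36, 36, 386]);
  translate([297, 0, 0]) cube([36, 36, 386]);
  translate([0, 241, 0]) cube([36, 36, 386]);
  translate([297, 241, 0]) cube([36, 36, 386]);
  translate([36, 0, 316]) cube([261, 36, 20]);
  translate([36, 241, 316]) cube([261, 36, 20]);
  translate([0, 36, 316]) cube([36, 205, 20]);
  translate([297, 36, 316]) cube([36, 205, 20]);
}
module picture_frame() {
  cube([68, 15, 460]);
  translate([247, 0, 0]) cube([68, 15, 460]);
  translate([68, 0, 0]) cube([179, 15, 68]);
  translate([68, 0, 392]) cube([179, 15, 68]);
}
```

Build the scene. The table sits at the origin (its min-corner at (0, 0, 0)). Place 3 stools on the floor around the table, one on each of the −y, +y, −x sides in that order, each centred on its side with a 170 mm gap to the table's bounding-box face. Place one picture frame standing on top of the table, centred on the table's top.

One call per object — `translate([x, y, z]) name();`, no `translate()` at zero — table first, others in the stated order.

table();
translate([476, -447, 0]) stool();
translate([476, 1109, 0]) stool();
translate([-503, 331, 0]) stool();
translate([485, 462, 702]) picture_frame();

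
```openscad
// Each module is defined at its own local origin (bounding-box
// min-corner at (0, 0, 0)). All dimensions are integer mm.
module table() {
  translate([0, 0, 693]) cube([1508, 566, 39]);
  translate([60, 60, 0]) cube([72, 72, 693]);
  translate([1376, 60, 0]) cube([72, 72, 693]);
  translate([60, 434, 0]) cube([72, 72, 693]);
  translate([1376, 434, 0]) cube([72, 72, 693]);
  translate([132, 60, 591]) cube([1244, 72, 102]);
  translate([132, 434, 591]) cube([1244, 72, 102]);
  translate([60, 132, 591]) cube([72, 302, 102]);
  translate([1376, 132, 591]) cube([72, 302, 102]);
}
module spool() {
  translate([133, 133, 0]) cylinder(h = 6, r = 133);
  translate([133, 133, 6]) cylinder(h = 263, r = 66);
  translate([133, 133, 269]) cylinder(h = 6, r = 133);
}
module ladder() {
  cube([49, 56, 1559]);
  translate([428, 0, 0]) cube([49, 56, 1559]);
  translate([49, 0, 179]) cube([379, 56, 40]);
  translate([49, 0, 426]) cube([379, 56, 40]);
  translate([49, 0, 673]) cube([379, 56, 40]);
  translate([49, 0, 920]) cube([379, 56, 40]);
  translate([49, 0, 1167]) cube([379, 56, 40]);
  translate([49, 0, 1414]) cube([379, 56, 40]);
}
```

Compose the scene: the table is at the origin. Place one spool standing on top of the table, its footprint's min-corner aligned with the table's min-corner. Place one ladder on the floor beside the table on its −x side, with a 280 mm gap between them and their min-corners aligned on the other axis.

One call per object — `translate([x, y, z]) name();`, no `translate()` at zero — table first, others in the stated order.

table();
translate([0, 0, 732]) spool();
translate([-757, 0, 0]) ladder();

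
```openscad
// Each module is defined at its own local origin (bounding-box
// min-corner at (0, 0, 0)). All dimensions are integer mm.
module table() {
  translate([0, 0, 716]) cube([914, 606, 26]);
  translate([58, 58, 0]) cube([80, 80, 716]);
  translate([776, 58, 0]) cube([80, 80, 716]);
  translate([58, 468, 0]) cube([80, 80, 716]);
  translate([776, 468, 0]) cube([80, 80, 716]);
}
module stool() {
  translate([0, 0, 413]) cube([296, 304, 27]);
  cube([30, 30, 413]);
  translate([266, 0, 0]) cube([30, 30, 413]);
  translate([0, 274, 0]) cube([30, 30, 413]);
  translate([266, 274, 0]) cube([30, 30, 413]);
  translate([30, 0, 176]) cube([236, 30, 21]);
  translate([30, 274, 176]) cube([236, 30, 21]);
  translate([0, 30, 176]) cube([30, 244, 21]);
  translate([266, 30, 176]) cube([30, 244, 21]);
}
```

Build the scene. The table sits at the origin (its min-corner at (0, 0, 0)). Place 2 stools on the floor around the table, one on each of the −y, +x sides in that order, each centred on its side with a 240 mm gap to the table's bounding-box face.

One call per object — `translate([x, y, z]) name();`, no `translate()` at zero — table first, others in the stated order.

table();
translate([309, -544, 0]) stool();
translate([1154, 151, 0]) stool();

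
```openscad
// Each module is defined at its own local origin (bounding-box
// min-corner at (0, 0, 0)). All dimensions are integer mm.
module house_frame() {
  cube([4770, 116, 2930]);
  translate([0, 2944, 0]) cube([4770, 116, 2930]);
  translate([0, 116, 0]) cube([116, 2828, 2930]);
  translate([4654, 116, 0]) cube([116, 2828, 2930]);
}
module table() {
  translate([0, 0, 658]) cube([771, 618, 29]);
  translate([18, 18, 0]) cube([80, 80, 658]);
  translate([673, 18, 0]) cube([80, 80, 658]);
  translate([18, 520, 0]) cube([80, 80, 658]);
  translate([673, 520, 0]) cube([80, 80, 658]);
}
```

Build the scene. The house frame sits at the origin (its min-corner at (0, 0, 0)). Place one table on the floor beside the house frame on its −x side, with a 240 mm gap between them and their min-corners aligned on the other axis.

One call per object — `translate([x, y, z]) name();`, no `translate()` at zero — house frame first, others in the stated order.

house_frame();
translate([-1011, 0, 0]) table();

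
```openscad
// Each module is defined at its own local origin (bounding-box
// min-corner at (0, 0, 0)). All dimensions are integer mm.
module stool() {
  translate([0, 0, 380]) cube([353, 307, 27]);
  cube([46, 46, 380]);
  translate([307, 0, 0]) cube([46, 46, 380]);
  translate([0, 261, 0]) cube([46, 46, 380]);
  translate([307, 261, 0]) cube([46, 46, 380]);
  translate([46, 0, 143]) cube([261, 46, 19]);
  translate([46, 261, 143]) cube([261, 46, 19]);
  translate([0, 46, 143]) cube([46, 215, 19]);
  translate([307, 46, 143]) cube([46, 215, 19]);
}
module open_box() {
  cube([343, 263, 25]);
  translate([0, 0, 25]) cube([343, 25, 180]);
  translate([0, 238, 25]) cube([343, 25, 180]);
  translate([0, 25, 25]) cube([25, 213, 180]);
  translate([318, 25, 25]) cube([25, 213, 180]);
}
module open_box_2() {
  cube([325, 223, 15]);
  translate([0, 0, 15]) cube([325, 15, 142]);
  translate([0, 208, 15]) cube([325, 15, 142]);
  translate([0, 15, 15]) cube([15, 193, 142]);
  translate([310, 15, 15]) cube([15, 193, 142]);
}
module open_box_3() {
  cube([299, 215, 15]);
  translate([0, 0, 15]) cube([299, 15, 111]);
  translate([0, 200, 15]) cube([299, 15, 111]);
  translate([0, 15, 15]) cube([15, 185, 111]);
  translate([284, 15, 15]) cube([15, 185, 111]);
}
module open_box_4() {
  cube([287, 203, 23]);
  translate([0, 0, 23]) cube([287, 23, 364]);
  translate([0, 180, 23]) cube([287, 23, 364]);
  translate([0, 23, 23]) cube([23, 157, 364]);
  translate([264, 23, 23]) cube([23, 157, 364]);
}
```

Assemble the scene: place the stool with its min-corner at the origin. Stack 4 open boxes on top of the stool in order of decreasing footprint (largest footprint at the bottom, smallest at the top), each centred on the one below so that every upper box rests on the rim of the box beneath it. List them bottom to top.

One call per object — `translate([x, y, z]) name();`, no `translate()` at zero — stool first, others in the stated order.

stool();
translate([5, 22, 407]) open_box();
translate([14, 42, 612]) open_box_2();
translate([27, 46, 769]) open_box_3();
translate([33, 52, 895]) open_box_4();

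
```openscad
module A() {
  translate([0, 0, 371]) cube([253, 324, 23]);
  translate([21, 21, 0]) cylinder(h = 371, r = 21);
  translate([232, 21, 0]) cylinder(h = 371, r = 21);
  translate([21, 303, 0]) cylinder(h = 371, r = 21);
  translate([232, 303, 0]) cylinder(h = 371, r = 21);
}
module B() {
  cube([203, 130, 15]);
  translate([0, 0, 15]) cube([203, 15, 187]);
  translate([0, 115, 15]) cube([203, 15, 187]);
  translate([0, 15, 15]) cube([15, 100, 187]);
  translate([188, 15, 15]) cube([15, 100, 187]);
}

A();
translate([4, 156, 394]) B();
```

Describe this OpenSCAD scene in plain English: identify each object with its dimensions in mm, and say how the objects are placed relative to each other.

A is a four-legged stool. The seat is 253×324 mm, 23 mm thick, top at z = 394 mm. It stands on four round legs, each 42 mm in diameter, from z = 0 to the seat underside, each leg's axis is inset half a diameter from the nearest pair of seat edges (so the leg's bounding box is flush with the corner).

B is an open-topped rectangular box: outside dimensions 203×130×202 mm, with a uniform wall and base thickness of 15 mm. The base is a full 203×130 slab on the floor; four walls sit on top of the base. The front and back walls (the −y and +y sides) span the full width; the two side walls fit between them.

The open box is on top of the stool.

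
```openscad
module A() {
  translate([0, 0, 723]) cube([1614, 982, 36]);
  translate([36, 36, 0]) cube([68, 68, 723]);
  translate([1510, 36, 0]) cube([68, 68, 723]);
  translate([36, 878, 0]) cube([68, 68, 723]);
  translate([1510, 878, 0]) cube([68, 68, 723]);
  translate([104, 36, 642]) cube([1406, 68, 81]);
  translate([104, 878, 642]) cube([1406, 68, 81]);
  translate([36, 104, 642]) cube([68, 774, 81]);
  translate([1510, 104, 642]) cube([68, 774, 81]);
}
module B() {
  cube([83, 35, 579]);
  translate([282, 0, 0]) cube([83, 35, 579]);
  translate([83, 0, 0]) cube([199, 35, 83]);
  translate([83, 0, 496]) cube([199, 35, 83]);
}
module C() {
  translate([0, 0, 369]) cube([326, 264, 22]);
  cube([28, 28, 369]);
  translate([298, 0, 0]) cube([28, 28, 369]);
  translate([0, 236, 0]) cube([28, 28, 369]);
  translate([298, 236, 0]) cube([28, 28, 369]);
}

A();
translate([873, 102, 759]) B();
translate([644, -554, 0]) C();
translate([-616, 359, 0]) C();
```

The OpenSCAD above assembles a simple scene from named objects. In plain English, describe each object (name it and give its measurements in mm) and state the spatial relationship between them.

A is a rectangular dining table. The top is 1614×982×36 mm with its upper surface at z = 759 mm. It stands on four 68×68 mm square legs, each inset 36 mm from the nearest pair of top edges, running from the floor to the underside of the top. Four apron rails, 68 mm thick and 81 mm tall, run between adjacent legs with their top edges flush with the underside of the top and their outer faces flush with the legs' outer faces.

B is a rectangular picture frame lying in the x–z plane (depth along y). The opening is 199 mm wide (x) by 413 mm tall (z), surrounded by a border 83 mm wide on all four sides. The frame is 35 mm deep and is made of two full-height vertical stiles with two horizontal rails fitted between them.

C is a four-legged stool. The seat is 326×264 mm, 22 mm thick, top at z = 391 mm. It stands on four square legs, each 28×28 mm in cross-section, from z = 0 to the seat underside, each flush with a corner of the seat.

The picture frame is on top of the table. Two stools sit around the table at the −y, −x sides.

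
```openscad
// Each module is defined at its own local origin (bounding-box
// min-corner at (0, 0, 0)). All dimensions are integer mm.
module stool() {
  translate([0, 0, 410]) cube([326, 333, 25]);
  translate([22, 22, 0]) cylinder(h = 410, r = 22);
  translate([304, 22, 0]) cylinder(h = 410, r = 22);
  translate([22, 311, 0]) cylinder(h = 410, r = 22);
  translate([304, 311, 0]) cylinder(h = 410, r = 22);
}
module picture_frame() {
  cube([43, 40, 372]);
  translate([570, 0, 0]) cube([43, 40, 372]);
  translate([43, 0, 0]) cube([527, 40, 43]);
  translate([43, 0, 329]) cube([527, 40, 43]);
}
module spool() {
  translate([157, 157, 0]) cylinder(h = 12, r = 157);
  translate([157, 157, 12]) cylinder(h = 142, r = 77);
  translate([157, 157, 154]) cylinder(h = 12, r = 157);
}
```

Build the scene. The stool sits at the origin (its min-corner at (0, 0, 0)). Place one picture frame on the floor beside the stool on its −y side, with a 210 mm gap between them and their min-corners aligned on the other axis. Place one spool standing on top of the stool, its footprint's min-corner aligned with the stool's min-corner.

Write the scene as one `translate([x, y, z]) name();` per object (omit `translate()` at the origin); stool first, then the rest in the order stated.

stool();
translate([0, -250, 0]) picture_frame();
translate([0, 0, 435]) spool();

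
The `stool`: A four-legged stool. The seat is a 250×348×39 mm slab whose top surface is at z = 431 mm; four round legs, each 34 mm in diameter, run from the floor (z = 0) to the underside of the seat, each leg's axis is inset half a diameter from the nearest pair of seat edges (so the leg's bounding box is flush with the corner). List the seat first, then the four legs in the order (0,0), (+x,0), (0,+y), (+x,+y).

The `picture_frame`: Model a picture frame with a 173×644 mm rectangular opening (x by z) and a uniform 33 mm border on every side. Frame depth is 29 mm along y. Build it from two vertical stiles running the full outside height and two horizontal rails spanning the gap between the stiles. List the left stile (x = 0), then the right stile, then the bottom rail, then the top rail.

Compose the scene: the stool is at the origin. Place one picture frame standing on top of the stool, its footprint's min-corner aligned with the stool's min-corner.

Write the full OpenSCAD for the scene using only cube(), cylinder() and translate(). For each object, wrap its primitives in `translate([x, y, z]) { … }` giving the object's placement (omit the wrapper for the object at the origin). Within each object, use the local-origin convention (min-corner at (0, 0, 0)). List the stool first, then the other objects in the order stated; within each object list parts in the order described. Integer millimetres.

translate([0, 0, 392]) cube([250, 348, 39]);
translate([17, 17, 0]) cylinder(h = 392, r = 17);
translate([233, 17, 0]) cylinder(h = 392, r = 17);
translate([17, 331, 0]) cylinder(h = 392, r = 17);
translate([233, 331, 0]) cylinder(h = 392, r = 17);
translate([0, 0, 431]) {
  cube([33, 29, 710]);
  translate([206, 0, 0]) cube([33, 29, 710]);
  translate([33, 0, 0]) cube([173, 29, 33]);
  translate([33, 0, 677]) cube([173, 29, 33]);
}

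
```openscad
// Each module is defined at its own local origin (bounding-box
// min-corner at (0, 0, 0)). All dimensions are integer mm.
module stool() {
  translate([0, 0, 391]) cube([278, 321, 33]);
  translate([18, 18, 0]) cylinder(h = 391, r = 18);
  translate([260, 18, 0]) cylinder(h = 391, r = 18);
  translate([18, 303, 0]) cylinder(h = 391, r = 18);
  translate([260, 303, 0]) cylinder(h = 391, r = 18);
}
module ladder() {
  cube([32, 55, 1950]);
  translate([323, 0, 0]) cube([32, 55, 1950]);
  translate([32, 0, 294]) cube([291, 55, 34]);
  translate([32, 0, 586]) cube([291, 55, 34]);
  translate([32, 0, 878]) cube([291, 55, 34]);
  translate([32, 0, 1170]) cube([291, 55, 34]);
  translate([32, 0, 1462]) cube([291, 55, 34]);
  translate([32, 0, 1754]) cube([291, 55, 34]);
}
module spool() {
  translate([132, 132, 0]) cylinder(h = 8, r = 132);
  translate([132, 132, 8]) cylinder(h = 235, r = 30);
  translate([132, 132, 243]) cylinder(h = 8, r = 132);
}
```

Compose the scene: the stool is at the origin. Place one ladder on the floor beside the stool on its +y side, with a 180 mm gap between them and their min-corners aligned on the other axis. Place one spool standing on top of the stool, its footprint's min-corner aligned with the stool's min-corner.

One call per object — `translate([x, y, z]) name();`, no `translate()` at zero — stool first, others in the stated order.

stool();
translate([0, 501, 0]) ladder();
translate([0, 0, 424]) spool();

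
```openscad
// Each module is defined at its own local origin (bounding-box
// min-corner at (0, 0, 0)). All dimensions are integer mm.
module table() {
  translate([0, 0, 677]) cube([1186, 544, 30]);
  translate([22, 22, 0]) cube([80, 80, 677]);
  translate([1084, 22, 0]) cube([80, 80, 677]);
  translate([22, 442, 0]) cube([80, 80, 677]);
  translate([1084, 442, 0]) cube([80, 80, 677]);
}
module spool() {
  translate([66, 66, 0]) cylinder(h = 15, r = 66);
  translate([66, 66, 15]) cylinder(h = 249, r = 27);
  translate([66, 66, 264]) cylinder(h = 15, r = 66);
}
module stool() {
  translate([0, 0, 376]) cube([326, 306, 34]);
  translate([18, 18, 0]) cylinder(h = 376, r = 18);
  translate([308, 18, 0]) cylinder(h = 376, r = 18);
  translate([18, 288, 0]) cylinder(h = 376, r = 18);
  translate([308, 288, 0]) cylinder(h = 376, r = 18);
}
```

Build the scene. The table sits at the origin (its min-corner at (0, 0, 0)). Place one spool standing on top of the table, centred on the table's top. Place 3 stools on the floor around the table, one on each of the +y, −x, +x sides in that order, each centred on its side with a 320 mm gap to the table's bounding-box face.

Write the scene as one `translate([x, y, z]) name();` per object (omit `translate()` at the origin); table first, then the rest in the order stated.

table();
translate([527, 206, 707]) spool();
translate([430, 864, 0]) stool();
translate([-646, 119, 0]) stool();
translate([1506, 119, 0]) stool();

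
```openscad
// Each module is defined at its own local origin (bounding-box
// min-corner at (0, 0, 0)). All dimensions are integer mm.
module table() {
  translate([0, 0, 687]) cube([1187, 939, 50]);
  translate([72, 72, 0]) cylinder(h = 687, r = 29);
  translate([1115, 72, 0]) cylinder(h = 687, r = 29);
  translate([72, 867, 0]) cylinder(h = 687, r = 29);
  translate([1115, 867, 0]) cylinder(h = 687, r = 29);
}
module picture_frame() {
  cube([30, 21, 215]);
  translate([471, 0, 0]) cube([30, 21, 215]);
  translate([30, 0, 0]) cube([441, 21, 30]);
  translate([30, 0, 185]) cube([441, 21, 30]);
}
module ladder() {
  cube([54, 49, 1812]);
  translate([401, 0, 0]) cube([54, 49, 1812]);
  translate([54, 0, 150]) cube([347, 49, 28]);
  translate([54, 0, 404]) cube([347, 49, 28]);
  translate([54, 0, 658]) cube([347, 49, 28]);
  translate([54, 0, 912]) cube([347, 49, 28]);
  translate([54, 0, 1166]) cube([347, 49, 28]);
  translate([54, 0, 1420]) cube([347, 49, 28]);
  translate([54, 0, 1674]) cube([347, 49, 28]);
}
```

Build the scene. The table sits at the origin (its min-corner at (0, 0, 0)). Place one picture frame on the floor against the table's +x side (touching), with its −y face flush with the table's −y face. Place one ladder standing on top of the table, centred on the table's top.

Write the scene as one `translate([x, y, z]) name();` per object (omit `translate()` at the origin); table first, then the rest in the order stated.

table();
translate([1187, 0, 0]) picture_frame();
translate([366, 445, 737]) ladder();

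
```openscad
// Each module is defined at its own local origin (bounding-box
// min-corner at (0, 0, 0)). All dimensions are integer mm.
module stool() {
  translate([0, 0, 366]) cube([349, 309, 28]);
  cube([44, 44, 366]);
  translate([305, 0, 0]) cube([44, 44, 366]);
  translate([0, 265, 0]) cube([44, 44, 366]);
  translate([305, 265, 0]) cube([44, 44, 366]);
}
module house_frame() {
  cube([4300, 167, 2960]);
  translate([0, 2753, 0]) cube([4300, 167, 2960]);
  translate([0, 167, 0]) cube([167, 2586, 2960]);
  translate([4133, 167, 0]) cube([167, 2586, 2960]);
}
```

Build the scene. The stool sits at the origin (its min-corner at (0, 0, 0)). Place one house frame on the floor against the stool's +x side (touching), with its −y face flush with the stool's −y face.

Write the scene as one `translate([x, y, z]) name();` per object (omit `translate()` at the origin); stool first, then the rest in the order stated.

stool();
translate([349, 0, 0]) house_frame();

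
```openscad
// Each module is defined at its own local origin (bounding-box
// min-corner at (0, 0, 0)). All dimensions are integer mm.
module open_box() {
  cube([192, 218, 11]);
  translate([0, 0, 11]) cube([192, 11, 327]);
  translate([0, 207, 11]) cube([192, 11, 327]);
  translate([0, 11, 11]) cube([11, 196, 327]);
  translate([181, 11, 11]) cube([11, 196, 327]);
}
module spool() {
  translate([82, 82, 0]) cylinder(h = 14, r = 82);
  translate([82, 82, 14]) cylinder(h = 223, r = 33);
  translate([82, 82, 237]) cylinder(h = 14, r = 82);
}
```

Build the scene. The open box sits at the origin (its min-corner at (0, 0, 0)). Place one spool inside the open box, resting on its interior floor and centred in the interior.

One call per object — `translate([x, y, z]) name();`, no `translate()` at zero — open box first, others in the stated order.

open_box();
translate([14, 27, 11]) spool();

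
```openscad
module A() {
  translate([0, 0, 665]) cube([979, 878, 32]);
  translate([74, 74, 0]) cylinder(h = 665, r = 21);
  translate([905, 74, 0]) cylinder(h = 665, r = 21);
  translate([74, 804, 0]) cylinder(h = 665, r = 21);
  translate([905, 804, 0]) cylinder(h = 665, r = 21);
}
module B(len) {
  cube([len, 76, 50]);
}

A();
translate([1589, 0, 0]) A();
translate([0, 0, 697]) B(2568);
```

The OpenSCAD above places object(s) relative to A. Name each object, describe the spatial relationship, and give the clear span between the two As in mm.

Second table starts at x = 1589; first ends at x = 979; clear span = 1589 − 979 = 610 mm.

A is a table. B is a beam. A beam spans the tops of two tables. The clear span between the two tables is 610 mm.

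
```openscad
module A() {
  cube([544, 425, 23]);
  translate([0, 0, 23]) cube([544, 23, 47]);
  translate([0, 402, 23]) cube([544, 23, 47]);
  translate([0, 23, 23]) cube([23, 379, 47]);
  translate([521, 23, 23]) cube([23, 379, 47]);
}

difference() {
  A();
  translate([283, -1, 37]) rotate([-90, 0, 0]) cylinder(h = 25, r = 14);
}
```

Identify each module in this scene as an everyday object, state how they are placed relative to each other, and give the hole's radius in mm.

The subtracted cylinder has r = 14 mm.

A is an open box. The open box has a circular hole through its front wall. The hole's radius is 14 mm.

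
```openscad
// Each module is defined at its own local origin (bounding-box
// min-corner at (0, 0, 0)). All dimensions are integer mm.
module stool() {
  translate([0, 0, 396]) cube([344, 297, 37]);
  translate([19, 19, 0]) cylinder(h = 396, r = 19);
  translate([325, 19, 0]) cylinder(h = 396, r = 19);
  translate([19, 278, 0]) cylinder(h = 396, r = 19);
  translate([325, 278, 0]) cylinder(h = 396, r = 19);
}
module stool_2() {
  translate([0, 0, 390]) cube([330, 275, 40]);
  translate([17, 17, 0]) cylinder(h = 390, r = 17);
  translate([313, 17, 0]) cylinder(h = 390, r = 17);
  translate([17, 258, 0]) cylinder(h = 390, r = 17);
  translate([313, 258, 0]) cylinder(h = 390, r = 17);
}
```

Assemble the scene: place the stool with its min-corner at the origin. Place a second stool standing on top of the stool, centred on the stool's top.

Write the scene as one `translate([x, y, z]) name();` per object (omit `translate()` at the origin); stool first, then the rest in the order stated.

stool();
translate([7, 11, 433]) stool_2();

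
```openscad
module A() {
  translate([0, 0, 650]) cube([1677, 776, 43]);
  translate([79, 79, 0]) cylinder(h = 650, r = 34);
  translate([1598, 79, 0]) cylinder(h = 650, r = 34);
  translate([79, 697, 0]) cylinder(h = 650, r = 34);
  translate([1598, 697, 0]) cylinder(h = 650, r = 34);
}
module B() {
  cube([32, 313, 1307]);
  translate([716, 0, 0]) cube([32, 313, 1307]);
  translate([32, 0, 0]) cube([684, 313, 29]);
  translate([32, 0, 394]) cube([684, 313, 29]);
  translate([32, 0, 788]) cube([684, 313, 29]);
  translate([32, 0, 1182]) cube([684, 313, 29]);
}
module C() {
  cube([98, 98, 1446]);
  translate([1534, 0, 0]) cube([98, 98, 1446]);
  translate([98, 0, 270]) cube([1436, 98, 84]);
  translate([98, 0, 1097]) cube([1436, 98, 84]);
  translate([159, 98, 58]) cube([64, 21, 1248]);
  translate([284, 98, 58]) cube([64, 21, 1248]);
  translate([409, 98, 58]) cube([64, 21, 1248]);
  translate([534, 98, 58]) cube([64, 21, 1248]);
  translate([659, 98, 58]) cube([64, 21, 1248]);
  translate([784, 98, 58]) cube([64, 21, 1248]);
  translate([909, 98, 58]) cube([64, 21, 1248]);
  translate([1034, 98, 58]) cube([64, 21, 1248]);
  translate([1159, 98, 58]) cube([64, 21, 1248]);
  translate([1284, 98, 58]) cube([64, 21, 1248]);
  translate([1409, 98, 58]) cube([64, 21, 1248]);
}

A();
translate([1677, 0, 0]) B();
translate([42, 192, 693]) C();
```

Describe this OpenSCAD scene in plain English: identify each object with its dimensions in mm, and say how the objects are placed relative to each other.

A is a rectangular dining table. The top is 1677×776×43 mm with its upper surface at z = 693 mm. It stands on four round legs of 68 mm diameter, each leg's bounding box inset 45 mm from the nearest pair of top edges, running from the floor to the underside of the top.

B is an open bookshelf. Two side panels, each 32 mm thick, 313 mm deep and 1307 mm tall, stand 748 mm apart (outside-to-outside). Between them sit 4 shelves, each 29 mm thick and 313 mm deep, spanning the full gap between the sides. The bottom shelf rests on the floor (its underside at z = 0) and the clear gap between one shelf's top and the next shelf's underside is 365 mm.

C is a fence section. Two 98×98 mm posts, 1446 mm tall, stand on the floor with a clear span of 1436 mm between their inner faces. Two horizontal rails of 98×84 mm section span the gap between the posts with their undersides at z = 270 mm and z = 1097 mm, flush with the posts' −y face. 11 pickets, each 64 mm wide, 21 mm thick and 1248 mm tall, are fixed to the +y face of the rails with their bottoms at z = 58 mm, evenly spaced across the span with equal gaps (rounded down to the nearest mm) at the −x end and between each pair — any rounding remainder accumulates at the +x end.

The bookshelf is against the table's +x side, with their −y faces flush. The fence section is on top of the table.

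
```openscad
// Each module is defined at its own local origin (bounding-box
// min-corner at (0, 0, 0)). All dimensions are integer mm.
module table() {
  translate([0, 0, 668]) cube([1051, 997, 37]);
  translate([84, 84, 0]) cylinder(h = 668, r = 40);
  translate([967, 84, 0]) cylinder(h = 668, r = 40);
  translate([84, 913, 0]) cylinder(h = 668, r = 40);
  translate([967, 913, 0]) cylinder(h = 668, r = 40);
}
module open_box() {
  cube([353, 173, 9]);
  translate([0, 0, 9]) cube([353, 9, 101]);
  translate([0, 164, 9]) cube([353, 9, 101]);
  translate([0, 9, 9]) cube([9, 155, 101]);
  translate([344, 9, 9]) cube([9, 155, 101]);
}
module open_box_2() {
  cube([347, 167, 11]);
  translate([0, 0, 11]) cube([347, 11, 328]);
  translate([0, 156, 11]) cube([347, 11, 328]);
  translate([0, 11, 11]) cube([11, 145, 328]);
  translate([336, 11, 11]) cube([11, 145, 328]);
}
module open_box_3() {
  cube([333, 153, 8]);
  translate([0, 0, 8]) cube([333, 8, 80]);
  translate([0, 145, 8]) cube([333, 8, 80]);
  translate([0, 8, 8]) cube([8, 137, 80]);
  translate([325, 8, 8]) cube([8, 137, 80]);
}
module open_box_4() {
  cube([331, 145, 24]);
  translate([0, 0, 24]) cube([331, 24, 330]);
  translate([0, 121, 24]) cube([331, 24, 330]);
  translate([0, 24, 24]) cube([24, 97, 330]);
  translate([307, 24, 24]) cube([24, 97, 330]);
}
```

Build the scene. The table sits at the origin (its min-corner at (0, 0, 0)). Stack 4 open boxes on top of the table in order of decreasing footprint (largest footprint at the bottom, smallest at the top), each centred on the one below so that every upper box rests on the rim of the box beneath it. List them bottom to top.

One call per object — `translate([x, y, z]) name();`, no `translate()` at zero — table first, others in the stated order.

table();
translate([349, 412, 705]) open_box();
translate([352, 415, 815]) open_box_2();
translate([359, 422, 1154]) open_box_3();
translate([360, 426, 1242]) open_box_4();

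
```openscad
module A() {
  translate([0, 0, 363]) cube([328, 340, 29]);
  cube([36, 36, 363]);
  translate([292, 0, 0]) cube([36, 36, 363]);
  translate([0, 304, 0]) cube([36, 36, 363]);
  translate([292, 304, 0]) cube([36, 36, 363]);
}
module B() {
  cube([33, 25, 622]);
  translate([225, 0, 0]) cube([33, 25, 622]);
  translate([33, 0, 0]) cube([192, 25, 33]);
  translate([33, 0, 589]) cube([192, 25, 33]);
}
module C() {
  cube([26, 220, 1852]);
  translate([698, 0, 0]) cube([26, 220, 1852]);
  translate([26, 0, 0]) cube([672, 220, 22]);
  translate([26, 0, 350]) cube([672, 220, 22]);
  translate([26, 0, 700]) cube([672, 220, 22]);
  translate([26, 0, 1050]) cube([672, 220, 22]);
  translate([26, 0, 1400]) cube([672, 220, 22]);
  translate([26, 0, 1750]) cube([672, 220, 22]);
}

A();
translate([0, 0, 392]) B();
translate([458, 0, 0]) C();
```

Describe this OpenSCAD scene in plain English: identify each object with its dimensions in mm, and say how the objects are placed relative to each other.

A is a four-legged stool. The seat is a 328×340×29 mm slab whose top surface is at z = 392 mm; four square legs, each 36×36 mm in cross-section, run from the floor (z = 0) to the underside of the seat, each flush with a corner of the seat.

B is a picture frame with a 192×556 mm rectangular opening (x by z) and a uniform 33 mm border on every side. Frame depth is 25 mm along y. It is built from two vertical stiles running the full outside height and two horizontal rails spanning the gap between the stiles.

C is a bookshelf 724 mm wide overall, 220 mm deep and 1852 mm tall. The two sides are 26 mm thick vertical panels. 6 horizontal shelves of 22 mm thickness span between the inner faces of the sides; the lowest shelf sits on the floor and shelves are stacked with a clear vertical gap of 328 mm between each pair.

The picture frame is on top of the stool. The bookshelf is on the floor beside the stool on its +x side.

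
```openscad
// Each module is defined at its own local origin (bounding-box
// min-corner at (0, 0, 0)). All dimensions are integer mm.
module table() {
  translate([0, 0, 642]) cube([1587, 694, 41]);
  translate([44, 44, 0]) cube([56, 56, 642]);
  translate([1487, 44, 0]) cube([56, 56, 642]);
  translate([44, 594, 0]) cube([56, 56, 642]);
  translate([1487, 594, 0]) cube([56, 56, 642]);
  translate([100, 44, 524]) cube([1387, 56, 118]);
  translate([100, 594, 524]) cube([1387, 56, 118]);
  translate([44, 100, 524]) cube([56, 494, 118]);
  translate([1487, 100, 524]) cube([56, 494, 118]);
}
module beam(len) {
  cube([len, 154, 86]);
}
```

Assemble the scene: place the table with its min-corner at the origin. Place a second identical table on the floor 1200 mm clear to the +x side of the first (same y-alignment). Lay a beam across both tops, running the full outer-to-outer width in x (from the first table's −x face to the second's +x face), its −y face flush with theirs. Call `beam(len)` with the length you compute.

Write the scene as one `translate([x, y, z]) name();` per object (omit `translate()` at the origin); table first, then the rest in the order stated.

table();
translate([2787, 0, 0]) table();
translate([0, 0, 683]) beam(4374);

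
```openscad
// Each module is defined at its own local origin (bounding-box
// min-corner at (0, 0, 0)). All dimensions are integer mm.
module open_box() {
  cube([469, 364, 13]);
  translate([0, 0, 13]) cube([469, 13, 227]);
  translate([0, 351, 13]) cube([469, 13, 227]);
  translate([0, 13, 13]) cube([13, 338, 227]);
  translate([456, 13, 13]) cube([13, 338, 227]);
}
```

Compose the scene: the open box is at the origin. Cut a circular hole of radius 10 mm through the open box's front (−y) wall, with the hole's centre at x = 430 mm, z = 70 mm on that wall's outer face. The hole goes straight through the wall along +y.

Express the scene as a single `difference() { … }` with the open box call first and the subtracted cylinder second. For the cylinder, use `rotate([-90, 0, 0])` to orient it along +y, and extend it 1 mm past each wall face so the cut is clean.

difference() {
  open_box();
  translate([430, -1, 70]) rotate([-90, 0, 0]) cylinder(h = 15, r = 10);
}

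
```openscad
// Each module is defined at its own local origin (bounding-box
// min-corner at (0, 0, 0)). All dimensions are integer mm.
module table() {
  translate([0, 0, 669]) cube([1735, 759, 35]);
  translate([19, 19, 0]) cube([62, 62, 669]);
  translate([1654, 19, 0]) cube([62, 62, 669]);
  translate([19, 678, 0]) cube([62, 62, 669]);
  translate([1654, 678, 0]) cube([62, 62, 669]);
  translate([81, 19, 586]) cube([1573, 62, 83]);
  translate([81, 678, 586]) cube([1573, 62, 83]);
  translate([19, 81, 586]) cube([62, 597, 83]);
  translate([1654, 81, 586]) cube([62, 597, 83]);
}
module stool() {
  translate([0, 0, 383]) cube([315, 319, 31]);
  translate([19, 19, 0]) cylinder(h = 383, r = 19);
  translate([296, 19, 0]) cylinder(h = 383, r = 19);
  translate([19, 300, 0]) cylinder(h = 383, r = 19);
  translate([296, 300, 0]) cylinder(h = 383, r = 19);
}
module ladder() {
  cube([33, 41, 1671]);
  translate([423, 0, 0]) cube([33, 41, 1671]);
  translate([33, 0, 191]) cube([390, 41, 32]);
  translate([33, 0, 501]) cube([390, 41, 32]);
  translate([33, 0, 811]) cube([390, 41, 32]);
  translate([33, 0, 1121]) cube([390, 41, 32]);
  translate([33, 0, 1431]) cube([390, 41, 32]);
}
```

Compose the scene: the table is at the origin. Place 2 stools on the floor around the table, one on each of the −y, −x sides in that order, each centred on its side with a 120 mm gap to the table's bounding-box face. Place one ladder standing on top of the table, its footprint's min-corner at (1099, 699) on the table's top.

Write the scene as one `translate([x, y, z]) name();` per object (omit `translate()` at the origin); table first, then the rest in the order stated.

table();
translate([710, -439, 0]) stool();
translate([-435, 220, 0]) stool();
translate([1099, 699, 704]) ladder();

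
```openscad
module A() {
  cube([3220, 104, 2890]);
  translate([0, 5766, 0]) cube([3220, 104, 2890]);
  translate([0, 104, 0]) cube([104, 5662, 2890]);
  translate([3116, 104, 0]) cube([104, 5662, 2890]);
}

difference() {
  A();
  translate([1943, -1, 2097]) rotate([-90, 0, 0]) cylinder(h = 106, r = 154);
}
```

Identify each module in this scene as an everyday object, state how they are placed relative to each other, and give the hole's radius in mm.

The subtracted cylinder has r = 154 mm.

A is a house frame. The house frame has a circular hole through its front wall. The hole's radius is 154 mm.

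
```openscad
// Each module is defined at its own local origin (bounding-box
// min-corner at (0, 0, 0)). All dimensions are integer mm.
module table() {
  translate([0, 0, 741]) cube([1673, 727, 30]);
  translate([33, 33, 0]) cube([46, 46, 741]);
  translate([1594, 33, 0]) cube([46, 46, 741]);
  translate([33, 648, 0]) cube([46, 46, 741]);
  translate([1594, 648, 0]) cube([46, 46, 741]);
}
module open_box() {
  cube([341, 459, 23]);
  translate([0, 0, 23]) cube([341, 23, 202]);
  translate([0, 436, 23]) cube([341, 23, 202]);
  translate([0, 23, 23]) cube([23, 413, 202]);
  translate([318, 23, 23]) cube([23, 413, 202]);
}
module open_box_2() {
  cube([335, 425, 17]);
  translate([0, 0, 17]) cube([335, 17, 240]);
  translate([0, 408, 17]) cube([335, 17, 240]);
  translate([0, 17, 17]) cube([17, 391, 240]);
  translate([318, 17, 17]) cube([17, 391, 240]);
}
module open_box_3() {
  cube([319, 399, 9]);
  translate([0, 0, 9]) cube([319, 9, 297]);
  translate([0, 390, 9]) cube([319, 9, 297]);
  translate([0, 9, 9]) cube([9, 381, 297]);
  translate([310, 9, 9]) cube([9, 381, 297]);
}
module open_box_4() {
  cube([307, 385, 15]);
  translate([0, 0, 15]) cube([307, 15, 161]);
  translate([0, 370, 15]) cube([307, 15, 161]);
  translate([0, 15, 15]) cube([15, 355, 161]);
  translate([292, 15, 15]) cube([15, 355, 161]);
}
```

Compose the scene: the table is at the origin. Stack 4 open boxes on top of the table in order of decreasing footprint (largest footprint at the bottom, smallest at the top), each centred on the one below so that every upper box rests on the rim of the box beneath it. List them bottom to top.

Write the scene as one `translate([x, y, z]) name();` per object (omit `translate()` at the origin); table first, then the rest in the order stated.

table();
translate([666, 134, 771]) open_box();
translate([669, 151, 996]) open_box_2();
translate([677, 164, 1253]) open_box_3();
translate([683, 171, 1559]) open_box_4();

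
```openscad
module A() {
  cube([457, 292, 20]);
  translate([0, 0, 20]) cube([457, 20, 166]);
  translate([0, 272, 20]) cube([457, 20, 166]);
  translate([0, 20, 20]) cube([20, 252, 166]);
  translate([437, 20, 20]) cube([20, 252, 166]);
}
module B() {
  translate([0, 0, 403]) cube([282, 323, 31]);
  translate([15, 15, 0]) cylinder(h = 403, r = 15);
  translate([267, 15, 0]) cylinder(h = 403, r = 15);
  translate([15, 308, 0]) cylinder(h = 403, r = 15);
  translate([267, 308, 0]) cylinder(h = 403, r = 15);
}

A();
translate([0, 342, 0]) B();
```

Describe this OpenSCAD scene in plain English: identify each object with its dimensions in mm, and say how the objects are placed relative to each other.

A is an open-topped rectangular box: outside dimensions 457×292×186 mm, with a uniform wall and base thickness of 20 mm. The base is a full 457×292 slab on the floor; four walls sit on top of the base. The front and back walls (the −y and +y sides) span the full width; the two side walls fit between them.

B is a four-legged stool. The seat is 282×323 mm, 31 mm thick, top at z = 434 mm. It stands on four round legs, each 30 mm in diameter, from z = 0 to the seat underside, each leg's axis is inset half a diameter from the nearest pair of seat edges (so the leg's bounding box is flush with the corner).

The stool is on the floor beside the open box on its +y side.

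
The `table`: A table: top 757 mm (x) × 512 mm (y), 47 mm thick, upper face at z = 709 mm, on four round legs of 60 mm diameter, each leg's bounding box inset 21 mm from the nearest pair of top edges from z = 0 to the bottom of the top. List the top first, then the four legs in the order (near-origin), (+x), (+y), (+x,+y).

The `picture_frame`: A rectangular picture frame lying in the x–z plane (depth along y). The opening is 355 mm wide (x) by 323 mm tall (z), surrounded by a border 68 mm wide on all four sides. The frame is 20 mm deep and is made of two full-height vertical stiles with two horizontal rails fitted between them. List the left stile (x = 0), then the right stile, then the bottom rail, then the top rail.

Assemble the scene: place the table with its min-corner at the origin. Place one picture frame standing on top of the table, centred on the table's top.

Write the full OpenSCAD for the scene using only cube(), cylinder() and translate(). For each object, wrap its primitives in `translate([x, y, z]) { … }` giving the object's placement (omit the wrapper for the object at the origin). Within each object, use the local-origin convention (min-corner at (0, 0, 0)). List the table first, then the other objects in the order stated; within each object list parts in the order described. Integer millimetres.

translate([0, 0, 662]) cube([757, 512, 47]);
translate([51, 51, 0]) cylinder(h = 662, r = 30);
translate([706, 51, 0]) cylinder(h = 662, r = 30);
translate([51, 461, 0]) cylinder(h = 662, r = 30);
translate([706, 461, 0]) cylinder(h = 662, r = 30);
translate([133, 246, 709]) {
  cube([68, 20, 459]);
  translate([423, 0, 0]) cube([68, 20, 459]);
  translate([68, 0, 0]) cube([355, 20, 68]);
  translate([68, 0, 391]) cube([355, 20, 68]);
}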